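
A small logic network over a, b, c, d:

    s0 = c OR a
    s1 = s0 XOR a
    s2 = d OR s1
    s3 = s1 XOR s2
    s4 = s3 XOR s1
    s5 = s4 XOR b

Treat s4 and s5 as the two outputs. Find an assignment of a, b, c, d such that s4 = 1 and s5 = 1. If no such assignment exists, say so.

a=1 b=0 c=0 d=1

Check with a=1 b=0 c=0 d=1:
s0 = c OR a = 0 OR 1 = 1
s1 = s0 XOR a = 1 XOR 1 = 0
s2 = d OR s1 = 1 OR 0 = 1
s3 = s1 XOR s2 = 0 XOR 1 = 1
s4 = s3 XOR s1 = 1 XOR 0 = 1
s5 = s4 XOR b = 1 XOR 0 = 1
So s4 = 1 and s5 = 1.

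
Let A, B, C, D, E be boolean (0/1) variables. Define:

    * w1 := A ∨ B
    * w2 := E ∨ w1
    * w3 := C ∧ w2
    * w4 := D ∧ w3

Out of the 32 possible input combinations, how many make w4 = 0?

w4 = D ∧ w3 must be 0, so at least one of D, w3 is 0.
Enumerating the 32 input combinations, 25 give w4 = 0 and 7 give w4 = 1.

25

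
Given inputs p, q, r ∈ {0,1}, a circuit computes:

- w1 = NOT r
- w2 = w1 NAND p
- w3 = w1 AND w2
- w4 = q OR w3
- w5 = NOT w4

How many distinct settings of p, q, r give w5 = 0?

w5 = NOT w4 must be 0, so w4 = 1.
Satisfying assignments:
  p=0, q=0, r=0
  p=0, q=1, r=0
  p=0, q=1, r=1
  p=1, q=1, r=0
  p=1, q=1, r=1

5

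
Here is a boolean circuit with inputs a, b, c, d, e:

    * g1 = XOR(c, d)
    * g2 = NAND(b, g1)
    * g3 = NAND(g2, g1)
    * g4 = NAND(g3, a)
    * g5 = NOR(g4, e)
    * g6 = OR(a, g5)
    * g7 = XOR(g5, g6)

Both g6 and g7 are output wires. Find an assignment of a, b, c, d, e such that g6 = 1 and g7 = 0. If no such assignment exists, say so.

a=1, b=0, c=1, d=1, e=0

Check with a=1, b=0, c=1, d=1, e=0:
g1 = XOR(c, d) = XOR(1, 1) = 0
g2 = NAND(b, g1) = NAND(0, 0) = 1
g3 = NAND(g2, g1) = NAND(1, 0) = 1
g4 = NAND(g3, a) = NAND(1, 1) = 0
g5 = NOR(g4, e) = NOR(0, 0) = 1
g6 = OR(a, g5) = OR(1, 1) = 1
g7 = XOR(g5, g6) = XOR(1, 1) = 0
So g6 = 1 and g7 = 0.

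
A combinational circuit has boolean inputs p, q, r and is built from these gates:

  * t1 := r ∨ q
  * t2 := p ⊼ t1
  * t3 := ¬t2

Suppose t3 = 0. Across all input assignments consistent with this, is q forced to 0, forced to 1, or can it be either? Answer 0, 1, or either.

Both values of q occur among assignments with t3 = 0:
  q=0: p=0, q=0, r=0
  q=1: p=0, q=1, r=0

either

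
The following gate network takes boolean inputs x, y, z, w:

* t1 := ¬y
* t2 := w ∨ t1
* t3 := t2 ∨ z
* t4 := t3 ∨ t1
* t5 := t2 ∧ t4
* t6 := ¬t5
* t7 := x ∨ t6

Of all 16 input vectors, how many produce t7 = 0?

t7 = x ∨ t6 must be 0, so both x = 0 and t6 = 0.
Enumerating the 16 input combinations, 6 give t7 = 0 and 10 give t7 = 1.

6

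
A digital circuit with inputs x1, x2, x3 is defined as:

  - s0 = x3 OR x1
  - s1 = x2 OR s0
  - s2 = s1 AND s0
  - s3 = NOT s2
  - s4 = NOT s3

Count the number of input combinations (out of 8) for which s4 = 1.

s4 = NOT s3 must be 1, so s3 = 0.
s3 = NOT s2 must be 0, so s2 = 1.
Satisfying assignments:
  x1=0, x2=0, x3=1
  x1=0, x2=1, x3=1
  x1=1, x2=0, x3=0
  x1=1, x2=0, x3=1
  x1=1, x2=1, x3=0
  x1=1, x2=1, x3=1

6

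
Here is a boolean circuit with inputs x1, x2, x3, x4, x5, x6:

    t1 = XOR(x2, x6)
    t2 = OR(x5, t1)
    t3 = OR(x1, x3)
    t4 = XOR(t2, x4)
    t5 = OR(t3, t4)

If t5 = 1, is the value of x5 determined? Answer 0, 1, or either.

Both values of x5 occur among assignments with t5 = 1:
  x5=0: x1=0, x2=0, x3=0, x4=0, x5=0, x6=1
  x5=1: x1=0, x2=0, x3=0, x4=0, x5=1, x6=0

either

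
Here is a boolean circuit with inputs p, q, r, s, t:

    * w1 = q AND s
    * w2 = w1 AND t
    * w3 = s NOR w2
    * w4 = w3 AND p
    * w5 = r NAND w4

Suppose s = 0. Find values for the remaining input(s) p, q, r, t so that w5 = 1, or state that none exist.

w5 = r NAND w4 must be 1, so at least one of r, w4 is 0.
Check with s = 0 and p=1, q=0, r=0, t=0:
w1 = q AND s = 0 AND 0 = 0
w2 = w1 AND t = 0 AND 0 = 0
w3 = s NOR w2 = 0 NOR 0 = 1
w4 = w3 AND p = 1 AND 1 = 1
w5 = r NAND w4 = 0 NAND 1 = 1
So w5 = 1.

p=1, q=0, r=0, t=0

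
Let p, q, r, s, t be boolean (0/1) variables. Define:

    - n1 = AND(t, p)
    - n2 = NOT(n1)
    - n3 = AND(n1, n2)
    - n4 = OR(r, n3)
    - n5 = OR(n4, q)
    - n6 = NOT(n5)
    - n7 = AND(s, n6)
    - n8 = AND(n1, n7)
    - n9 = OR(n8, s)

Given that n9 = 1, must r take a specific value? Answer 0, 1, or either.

Both values of r occur among assignments with n9 = 1:
  r=0: p=0, q=0, r=0, s=1, t=0
  r=1: p=0, q=0, r=1, s=1, t=0

either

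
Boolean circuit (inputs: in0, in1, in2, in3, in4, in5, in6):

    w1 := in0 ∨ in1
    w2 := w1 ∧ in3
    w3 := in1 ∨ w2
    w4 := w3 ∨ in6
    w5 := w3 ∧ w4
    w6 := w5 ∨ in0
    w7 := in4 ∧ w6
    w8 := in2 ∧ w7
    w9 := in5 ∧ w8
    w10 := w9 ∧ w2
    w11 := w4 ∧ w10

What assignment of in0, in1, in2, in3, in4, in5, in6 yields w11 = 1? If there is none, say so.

w11 = w4 ∧ w10 must be 1, so both w4 = 1 and w10 = 1.
w4 = w3 ∨ in6 must be 1, so at least one of w3, in6 is 1.
Check with in0=1, in1=0, in2=1, in3=1, in4=1, in5=1, in6=1:
w1 = in0 ∨ in1 = 1 ∨ 0 = 1
w2 = w1 ∧ in3 = 1 ∧ 1 = 1
w3 = in1 ∨ w2 = 0 ∨ 1 = 1
w4 = w3 ∨ in6 = 1 ∨ 1 = 1
w5 = w3 ∧ w4 = 1 ∧ 1 = 1
w6 = w5 ∨ in0 = 1 ∨ 1 = 1
w7 = in4 ∧ w6 = 1 ∧ 1 = 1
w8 = in2 ∧ w7 = 1 ∧ 1 = 1
w9 = in5 ∧ w8 = 1 ∧ 1 = 1
w10 = w9 ∧ w2 = 1 ∧ 1 = 1
w11 = w4 ∧ w10 = 1 ∧ 1 = 1
So w11 = 1 as required.

in0=1, in1=0, in2=1, in3=1, in4=1, in5=1, in6=1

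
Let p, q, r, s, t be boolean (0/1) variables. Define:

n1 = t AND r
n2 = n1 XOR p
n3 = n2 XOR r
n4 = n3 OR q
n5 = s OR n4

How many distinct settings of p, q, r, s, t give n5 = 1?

n5 = s OR n4 must be 1, so at least one of s, n4 is 1.
Enumerating the 32 input combinations, 28 give n5 = 1 and 4 give n5 = 0.

28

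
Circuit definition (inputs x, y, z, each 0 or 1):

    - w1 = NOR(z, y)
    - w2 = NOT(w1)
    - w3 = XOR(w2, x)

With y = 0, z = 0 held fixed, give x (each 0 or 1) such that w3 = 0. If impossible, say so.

x=0

w3 = XOR(w2, x) must be 0, so w2 and x are equal.
Check with y = 0, z = 0 and x=0:
w1 = NOR(z, y) = NOR(0, 0) = 1
w2 = NOT(w1) = NOT 1 = 0
w3 = XOR(w2, x) = XOR(0, 0) = 0
So w3 = 0.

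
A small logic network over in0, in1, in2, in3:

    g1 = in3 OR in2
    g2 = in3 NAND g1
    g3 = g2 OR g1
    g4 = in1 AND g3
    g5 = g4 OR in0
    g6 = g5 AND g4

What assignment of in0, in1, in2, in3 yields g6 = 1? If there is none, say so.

g6 = g5 AND g4 must be 1, so both g5 = 1 and g4 = 1.
g5 = g4 OR in0 must be 1, so at least one of g4, in0 is 1.
g4 = in1 AND g3 must be 1, so both in1 = 1 and g3 = 1.
Check with in0=1, in1=1, in2=1, in3=0:
g1 = in3 OR in2 = 0 OR 1 = 1
g2 = in3 NAND g1 = 0 NAND 1 = 1
g3 = g2 OR g1 = 1 OR 1 = 1
g4 = in1 AND g3 = 1 AND 1 = 1
g5 = g4 OR in0 = 1 OR 1 = 1
g6 = g5 AND g4 = 1 AND 1 = 1
So g6 = 1 as required.

in0=1, in1=1, in2=1, in3=0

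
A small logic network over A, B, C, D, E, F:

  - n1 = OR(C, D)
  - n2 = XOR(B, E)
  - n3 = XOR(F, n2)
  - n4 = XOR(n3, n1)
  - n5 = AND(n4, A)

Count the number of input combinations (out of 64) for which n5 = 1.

16

n5 = AND(n4, A) must be 1, so both n4 = 1 and A = 1.
n4 = XOR(n3, n1) must be 1, so n3 and n1 differ.
Enumerating the 64 input combinations, 16 give n5 = 1 and 48 give n5 = 0.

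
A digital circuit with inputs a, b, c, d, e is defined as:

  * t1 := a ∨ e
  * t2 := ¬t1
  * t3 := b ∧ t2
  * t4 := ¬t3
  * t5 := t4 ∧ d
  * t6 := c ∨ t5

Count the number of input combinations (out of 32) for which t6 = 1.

23

t6 = c ∨ t5 must be 1, so at least one of c, t5 is 1.
Enumerating the 32 input combinations, 23 give t6 = 1 and 9 give t6 = 0.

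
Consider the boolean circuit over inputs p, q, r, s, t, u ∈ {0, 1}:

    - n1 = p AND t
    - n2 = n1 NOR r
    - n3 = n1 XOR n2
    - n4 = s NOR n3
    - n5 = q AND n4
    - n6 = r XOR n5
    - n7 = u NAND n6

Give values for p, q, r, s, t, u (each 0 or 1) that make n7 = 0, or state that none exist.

n7 = u NAND n6 must be 0, so both u = 1 and n6 = 1.
Check with p=0 q=0 r=1 s=0 t=1 u=1:
n1 = p AND t = 0 AND 1 = 0
n2 = n1 NOR r = 0 NOR 1 = 0
n3 = n1 XOR n2 = 0 XOR 0 = 0
n4 = s NOR n3 = 0 NOR 0 = 1
n5 = q AND n4 = 0 AND 1 = 0
n6 = r XOR n5 = 1 XOR 0 = 1
n7 = u NAND n6 = 1 NAND 1 = 0
So n7 = 0 as required.

p=0 q=0 r=1 s=0 t=1 u=1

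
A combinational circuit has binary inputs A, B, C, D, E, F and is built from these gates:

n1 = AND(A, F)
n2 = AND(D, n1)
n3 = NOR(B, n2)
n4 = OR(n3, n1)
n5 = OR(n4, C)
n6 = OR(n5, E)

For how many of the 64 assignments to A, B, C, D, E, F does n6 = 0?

6

n6 = OR(n5, E) must be 0, so both n5 = 0 and E = 0.
Enumerating the 64 input combinations, 6 give n6 = 0 and 58 give n6 = 1.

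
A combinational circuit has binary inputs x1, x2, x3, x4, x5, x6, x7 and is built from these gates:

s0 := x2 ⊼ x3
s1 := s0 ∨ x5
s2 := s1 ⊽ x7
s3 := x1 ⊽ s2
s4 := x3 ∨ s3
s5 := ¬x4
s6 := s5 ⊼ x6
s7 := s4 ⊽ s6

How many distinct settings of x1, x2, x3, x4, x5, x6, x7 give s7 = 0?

s7 = s4 ⊽ s6 must be 0, so at least one of s4, s6 is 1.
Enumerating the 128 input combinations, 120 give s7 = 0 and 8 give s7 = 1.

120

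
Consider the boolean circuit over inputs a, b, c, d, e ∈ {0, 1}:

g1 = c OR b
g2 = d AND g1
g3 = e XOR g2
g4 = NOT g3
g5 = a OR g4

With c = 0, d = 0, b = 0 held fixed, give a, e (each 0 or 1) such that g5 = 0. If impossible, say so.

g5 = a OR g4 must be 0, so both a = 0 and g4 = 0.
Check with c = 0, d = 0, b = 0 and a=0, e=1:
g1 = c OR b = 0 OR 0 = 0
g2 = d AND g1 = 0 AND 0 = 0
g3 = e XOR g2 = 1 XOR 0 = 1
g4 = NOT g3 = NOT 1 = 0
g5 = a OR g4 = 0 OR 0 = 0
So g5 = 0.

a=0 e=1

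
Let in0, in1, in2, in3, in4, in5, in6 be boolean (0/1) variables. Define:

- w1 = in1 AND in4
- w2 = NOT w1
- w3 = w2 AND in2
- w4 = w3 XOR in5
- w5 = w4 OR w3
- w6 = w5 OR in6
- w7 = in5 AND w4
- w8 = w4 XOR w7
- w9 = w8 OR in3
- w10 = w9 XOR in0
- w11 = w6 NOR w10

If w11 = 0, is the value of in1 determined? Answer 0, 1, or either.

either

Both values of in1 occur among assignments with w11 = 0:
  in1=0: in0=0, in1=0, in2=0, in3=0, in4=0, in5=0, in6=1
  in1=1: in0=0, in1=1, in2=0, in3=0, in4=0, in5=0, in6=1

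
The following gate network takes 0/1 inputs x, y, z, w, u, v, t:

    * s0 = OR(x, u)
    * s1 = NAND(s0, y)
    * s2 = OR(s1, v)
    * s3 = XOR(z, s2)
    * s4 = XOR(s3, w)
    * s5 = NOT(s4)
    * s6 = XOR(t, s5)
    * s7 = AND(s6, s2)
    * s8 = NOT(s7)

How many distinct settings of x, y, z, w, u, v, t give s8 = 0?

52

s8 = NOT(s7) must be 0, so s7 = 1.
Enumerating the 128 input combinations, 52 give s8 = 0 and 76 give s8 = 1.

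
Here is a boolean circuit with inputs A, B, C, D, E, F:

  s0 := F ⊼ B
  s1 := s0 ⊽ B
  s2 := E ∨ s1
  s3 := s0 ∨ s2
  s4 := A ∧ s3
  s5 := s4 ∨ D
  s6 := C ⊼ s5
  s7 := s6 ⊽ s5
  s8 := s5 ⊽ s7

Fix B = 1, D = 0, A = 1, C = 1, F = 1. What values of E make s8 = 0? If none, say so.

E=1

Check with B = 1, D = 0, A = 1, C = 1, F = 1 and E=1:
s0 = F ⊼ B = 1 ⊼ 1 = 0
s1 = s0 ⊽ B = 0 ⊽ 1 = 0
s2 = E ∨ s1 = 1 ∨ 0 = 1
s3 = s0 ∨ s2 = 0 ∨ 1 = 1
s4 = A ∧ s3 = 1 ∧ 1 = 1
s5 = s4 ∨ D = 1 ∨ 0 = 1
s6 = C ⊼ s5 = 1 ⊼ 1 = 0
s7 = s6 ⊽ s5 = 0 ⊽ 1 = 0
s8 = s5 ⊽ s7 = 1 ⊽ 0 = 0
So s8 = 0.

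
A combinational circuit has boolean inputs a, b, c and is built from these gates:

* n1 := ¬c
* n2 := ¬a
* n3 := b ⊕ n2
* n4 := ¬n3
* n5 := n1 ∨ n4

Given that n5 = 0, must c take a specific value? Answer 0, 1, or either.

1

n5 = n1 ∨ n4 must be 0, so both n1 = 0 and n4 = 0.
n1 = ¬c must be 0, so c = 1.
n4 = ¬n3 must be 0, so n3 = 1.
Every assignment with n5 = 0 has c = 1; there are 2 such assignment(s).
  a=0, b=0, c=1
  a=1, b=1, c=1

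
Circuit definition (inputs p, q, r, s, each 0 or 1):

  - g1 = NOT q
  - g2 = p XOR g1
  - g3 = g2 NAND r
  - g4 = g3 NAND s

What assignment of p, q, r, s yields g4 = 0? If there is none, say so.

p=0, q=1, r=1, s=1

Check with p=0, q=1, r=1, s=1:
g1 = NOT q = NOT 1 = 0
g2 = p XOR g1 = 0 XOR 0 = 0
g3 = g2 NAND r = 0 NAND 1 = 1
g4 = g3 NAND s = 1 NAND 1 = 0
So g4 = 0 as required.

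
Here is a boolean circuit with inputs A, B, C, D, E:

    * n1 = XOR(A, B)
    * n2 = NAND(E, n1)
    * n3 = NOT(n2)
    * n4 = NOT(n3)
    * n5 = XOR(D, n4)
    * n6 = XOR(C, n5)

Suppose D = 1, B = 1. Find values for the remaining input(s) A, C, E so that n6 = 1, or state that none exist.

Check with D = 1, B = 1 and A=0, C=0, E=1:
n1 = XOR(A, B) = XOR(0, 1) = 1
n2 = NAND(E, n1) = NAND(1, 1) = 0
n3 = NOT(n2) = NOT 0 = 1
n4 = NOT(n3) = NOT 1 = 0
n5 = XOR(D, n4) = XOR(1, 0) = 1
n6 = XOR(C, n5) = XOR(0, 1) = 1
So n6 = 1.

A=0, C=0, E=1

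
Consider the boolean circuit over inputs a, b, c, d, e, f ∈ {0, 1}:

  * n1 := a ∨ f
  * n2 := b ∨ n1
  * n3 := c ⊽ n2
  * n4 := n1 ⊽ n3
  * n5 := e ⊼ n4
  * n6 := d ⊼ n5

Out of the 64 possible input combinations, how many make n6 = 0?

n6 = d ⊼ n5 must be 0, so both d = 1 and n5 = 1.
n5 = e ⊼ n4 must be 1, so at least one of e, n4 is 0.
Enumerating the 64 input combinations, 29 give n6 = 0 and 35 give n6 = 1.

29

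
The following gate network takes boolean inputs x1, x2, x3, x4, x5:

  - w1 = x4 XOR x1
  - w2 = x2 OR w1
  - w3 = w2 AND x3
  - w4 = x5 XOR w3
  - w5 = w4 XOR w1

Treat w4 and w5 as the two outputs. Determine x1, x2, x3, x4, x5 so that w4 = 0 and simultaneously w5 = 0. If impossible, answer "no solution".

Check with x1=1, x2=0, x3=1, x4=1, x5=0:
w1 = x4 XOR x1 = 1 XOR 1 = 0
w2 = x2 OR w1 = 0 OR 0 = 0
w3 = w2 AND x3 = 0 AND 1 = 0
w4 = x5 XOR w3 = 0 XOR 0 = 0
w5 = w4 XOR w1 = 0 XOR 0 = 0
So w4 = 0 and w5 = 0.

x1=1, x2=0, x3=1, x4=1, x5=0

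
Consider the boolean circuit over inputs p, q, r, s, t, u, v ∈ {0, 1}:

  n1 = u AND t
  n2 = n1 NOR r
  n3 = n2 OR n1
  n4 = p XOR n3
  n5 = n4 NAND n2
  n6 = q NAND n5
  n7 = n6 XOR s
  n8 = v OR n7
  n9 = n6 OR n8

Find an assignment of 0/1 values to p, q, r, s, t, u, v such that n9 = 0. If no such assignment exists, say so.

n9 = n6 OR n8 must be 0, so both n6 = 0 and n8 = 0.
Check with p=1 q=1 r=1 s=0 t=1 u=1 v=0:
n1 = u AND t = 1 AND 1 = 1
n2 = n1 NOR r = 1 NOR 1 = 0
n3 = n2 OR n1 = 0 OR 1 = 1
n4 = p XOR n3 = 1 XOR 1 = 0
n5 = n4 NAND n2 = 0 NAND 0 = 1
n6 = q NAND n5 = 1 NAND 1 = 0
n7 = n6 XOR s = 0 XOR 0 = 0
n8 = v OR n7 = 0 OR 0 = 0
n9 = n6 OR n8 = 0 OR 0 = 0
So n9 = 0 as required.

p=1 q=1 r=1 s=0 t=1 u=1 v=0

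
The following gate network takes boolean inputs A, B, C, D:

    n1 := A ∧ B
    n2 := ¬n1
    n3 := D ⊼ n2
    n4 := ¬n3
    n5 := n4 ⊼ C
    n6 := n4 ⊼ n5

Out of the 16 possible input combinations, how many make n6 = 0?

n6 = n4 ⊼ n5 must be 0, so both n4 = 1 and n5 = 1.
Enumerating the 16 input combinations, 3 give n6 = 0 and 13 give n6 = 1.

3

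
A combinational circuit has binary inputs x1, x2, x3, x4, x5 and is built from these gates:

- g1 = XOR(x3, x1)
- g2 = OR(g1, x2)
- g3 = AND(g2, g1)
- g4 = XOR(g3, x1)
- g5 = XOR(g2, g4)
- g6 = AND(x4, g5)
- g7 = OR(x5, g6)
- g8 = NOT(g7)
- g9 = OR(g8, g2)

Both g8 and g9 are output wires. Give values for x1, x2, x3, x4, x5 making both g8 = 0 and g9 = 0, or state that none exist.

Check with x1=1 x2=0 x3=1 x4=1 x5=1:
g1 = XOR(x3, x1) = XOR(1, 1) = 0
g2 = OR(g1, x2) = OR(0, 0) = 0
g3 = AND(g2, g1) = AND(0, 0) = 0
g4 = XOR(g3, x1) = XOR(0, 1) = 1
g5 = XOR(g2, g4) = XOR(0, 1) = 1
g6 = AND(x4, g5) = AND(1, 1) = 1
g7 = OR(x5, g6) = OR(1, 1) = 1
g8 = NOT(g7) = NOT 1 = 0
g9 = OR(g8, g2) = OR(0, 0) = 0
So g8 = 0 and g9 = 0.

x1=1 x2=0 x3=1 x4=1 x5=1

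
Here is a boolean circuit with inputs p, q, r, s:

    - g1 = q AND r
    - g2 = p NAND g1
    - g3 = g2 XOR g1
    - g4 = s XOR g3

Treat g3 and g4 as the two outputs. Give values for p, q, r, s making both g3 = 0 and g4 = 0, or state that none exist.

Check with p=0, q=1, r=1, s=0:
g1 = q AND r = 1 AND 1 = 1
g2 = p NAND g1 = 0 NAND 1 = 1
g3 = g2 XOR g1 = 1 XOR 1 = 0
g4 = s XOR g3 = 0 XOR 0 = 0
So g3 = 0 and g4 = 0.

p=0, q=1, r=1, s=0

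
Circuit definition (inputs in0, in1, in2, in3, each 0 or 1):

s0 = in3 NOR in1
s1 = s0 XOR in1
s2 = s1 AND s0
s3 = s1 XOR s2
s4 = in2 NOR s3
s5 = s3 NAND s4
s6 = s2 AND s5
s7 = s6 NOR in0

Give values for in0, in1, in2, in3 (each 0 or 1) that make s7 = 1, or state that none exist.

s7 = s6 NOR in0 must be 1, so both s6 = 0 and in0 = 0.
s6 = s2 AND s5 must be 0, so at least one of s2, s5 is 0.
Check with in0=0, in1=0, in2=1, in3=1:
s0 = in3 NOR in1 = 1 NOR 0 = 0
s1 = s0 XOR in1 = 0 XOR 0 = 0
s2 = s1 AND s0 = 0 AND 0 = 0
s3 = s1 XOR s2 = 0 XOR 0 = 0
s4 = in2 NOR s3 = 1 NOR 0 = 0
s5 = s3 NAND s4 = 0 NAND 0 = 1
s6 = s2 AND s5 = 0 AND 1 = 0
s7 = s6 NOR in0 = 0 NOR 0 = 1
So s7 = 1 as required.

in0=0, in1=0, in2=1, in3=1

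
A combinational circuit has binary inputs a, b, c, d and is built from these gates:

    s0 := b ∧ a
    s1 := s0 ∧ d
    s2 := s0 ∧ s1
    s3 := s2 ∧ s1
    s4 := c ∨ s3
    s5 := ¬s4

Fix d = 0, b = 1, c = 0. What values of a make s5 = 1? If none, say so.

s5 = ¬s4 must be 1, so s4 = 0.
s4 = c ∨ s3 must be 0, so both c = 0 and s3 = 0.
Check with d = 0, b = 1, c = 0 and a=1:
s0 = b ∧ a = 1 ∧ 1 = 1
s1 = s0 ∧ d = 1 ∧ 0 = 0
s2 = s0 ∧ s1 = 1 ∧ 0 = 0
s3 = s2 ∧ s1 = 0 ∧ 0 = 0
s4 = c ∨ s3 = 0 ∨ 0 = 0
s5 = ¬s4 = ¬0 = 1
So s5 = 1.

a=1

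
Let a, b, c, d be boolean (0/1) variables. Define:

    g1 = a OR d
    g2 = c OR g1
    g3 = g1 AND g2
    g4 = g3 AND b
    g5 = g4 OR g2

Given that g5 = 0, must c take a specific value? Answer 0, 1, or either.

g5 = g4 OR g2 must be 0, so both g4 = 0 and g2 = 0.
g4 = g3 AND b must be 0, so at least one of g3, b is 0.
Every assignment with g5 = 0 has c = 0; there are 2 such assignment(s).
  a=0, b=0, c=0, d=0
  a=0, b=1, c=0, d=0

0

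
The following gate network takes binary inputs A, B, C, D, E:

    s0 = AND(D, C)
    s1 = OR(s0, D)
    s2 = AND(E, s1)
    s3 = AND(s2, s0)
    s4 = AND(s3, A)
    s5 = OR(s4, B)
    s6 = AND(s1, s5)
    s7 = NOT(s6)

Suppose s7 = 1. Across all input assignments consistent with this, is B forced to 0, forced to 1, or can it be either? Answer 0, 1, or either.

Both values of B occur among assignments with s7 = 1:
  B=0: A=0, B=0, C=0, D=0, E=0
  B=1: A=0, B=1, C=0, D=0, E=0

either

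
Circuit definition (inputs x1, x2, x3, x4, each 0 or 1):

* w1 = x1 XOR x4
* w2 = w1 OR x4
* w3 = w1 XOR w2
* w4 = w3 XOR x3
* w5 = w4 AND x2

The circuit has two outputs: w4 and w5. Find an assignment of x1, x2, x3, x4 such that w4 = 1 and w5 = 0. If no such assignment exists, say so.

x1=1, x2=0, x3=1, x4=0

Check with x1=1, x2=0, x3=1, x4=0:
w1 = x1 XOR x4 = 1 XOR 0 = 1
w2 = w1 OR x4 = 1 OR 0 = 1
w3 = w1 XOR w2 = 1 XOR 1 = 0
w4 = w3 XOR x3 = 0 XOR 1 = 1
w5 = w4 AND x2 = 1 AND 0 = 0
So w4 = 1 and w5 = 0.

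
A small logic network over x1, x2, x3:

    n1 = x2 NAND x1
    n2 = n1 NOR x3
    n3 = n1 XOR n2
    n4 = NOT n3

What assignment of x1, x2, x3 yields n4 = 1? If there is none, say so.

x1=1, x2=1, x3=1

n4 = NOT n3 must be 1, so n3 = 0.
Check with x1=1, x2=1, x3=1:
n1 = x2 NAND x1 = 1 NAND 1 = 0
n2 = n1 NOR x3 = 0 NOR 1 = 0
n3 = n1 XOR n2 = 0 XOR 0 = 0
n4 = NOT n3 = NOT 0 = 1
So n4 = 1 as required.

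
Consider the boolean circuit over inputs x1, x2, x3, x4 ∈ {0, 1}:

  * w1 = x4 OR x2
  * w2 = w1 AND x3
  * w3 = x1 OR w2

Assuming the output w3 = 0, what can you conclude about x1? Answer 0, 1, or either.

w3 = x1 OR w2 must be 0, so both x1 = 0 and w2 = 0.
Every assignment with w3 = 0 has x1 = 0; there are 5 such assignment(s).

0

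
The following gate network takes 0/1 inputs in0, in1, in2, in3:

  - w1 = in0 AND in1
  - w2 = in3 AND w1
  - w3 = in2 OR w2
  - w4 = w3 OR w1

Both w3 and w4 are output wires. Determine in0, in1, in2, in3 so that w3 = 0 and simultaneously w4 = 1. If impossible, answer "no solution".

Check with in0=1 in1=1 in2=0 in3=0:
w1 = in0 AND in1 = 1 AND 1 = 1
w2 = in3 AND w1 = 0 AND 1 = 0
w3 = in2 OR w2 = 0 OR 0 = 0
w4 = w3 OR w1 = 0 OR 1 = 1
So w3 = 0 and w4 = 1.

in0=1 in1=1 in2=0 in3=0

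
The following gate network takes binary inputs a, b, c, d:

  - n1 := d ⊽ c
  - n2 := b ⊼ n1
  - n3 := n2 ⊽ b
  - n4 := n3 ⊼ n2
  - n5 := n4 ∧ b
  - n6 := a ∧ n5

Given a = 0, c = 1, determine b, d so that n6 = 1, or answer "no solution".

no solution exists

With a = 0, c = 1 fixed, none of the 4 settings of b, d give n6 = 1.
For example, with b=1, d=1:
n1 = d ⊽ c = 1 ⊽ 1 = 0
n2 = b ⊼ n1 = 1 ⊼ 0 = 1
n3 = n2 ⊽ b = 1 ⊽ 1 = 0
n4 = n3 ⊼ n2 = 0 ⊼ 1 = 1
n5 = n4 ∧ b = 1 ∧ 1 = 1
n6 = a ∧ n5 = 0 ∧ 1 = 0
giving n6 = 0 ≠ 1.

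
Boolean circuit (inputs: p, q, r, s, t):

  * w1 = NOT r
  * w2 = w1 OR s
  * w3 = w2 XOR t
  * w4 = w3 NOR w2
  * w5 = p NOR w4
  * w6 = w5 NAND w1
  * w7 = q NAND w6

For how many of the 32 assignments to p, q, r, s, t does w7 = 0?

12

w7 = q NAND w6 must be 0, so both q = 1 and w6 = 1.
w6 = w5 NAND w1 must be 1, so at least one of w5, w1 is 0.
Enumerating the 32 input combinations, 12 give w7 = 0 and 20 give w7 = 1.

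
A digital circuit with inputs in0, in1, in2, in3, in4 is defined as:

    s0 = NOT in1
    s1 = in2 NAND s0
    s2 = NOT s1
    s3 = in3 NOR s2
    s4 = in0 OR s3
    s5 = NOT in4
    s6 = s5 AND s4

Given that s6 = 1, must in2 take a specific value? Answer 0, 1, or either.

either

Both values of in2 occur among assignments with s6 = 1:
  in2=0: in0=0, in1=0, in2=0, in3=0, in4=0
  in2=1: in0=0, in1=1, in2=1, in3=0, in4=0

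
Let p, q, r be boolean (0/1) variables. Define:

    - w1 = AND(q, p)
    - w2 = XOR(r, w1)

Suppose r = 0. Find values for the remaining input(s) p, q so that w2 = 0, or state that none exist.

p=0, q=1

w2 = XOR(r, w1) must be 0, so r and w1 are equal.
Check with r = 0 and p=0, q=1:
w1 = AND(q, p) = AND(1, 0) = 0
w2 = XOR(r, w1) = XOR(0, 0) = 0
So w2 = 0.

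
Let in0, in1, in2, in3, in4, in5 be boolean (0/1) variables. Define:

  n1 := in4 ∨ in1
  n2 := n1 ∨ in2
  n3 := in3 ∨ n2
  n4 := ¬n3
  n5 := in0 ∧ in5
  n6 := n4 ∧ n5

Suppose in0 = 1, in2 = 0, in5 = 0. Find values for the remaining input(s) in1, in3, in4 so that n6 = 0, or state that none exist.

n6 = n4 ∧ n5 must be 0, so at least one of n4, n5 is 0.
Check with in0 = 1, in2 = 0, in5 = 0 and in1=0, in3=0, in4=1:
n1 = in4 ∨ in1 = 1 ∨ 0 = 1
n2 = n1 ∨ in2 = 1 ∨ 0 = 1
n3 = in3 ∨ n2 = 0 ∨ 1 = 1
n4 = ¬n3 = ¬1 = 0
n5 = in0 ∧ in5 = 1 ∧ 0 = 0
n6 = n4 ∧ n5 = 0 ∧ 0 = 0
So n6 = 0.

in1=0, in3=0, in4=1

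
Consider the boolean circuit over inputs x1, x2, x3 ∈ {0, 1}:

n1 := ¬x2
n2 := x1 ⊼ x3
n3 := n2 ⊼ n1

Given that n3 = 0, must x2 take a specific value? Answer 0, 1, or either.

0

n3 = n2 ⊼ n1 must be 0, so both n2 = 1 and n1 = 1.
Every assignment with n3 = 0 has x2 = 0; there are 3 such assignment(s).
  x1=0, x2=0, x3=0
  x1=0, x2=0, x3=1
  x1=1, x2=0, x3=0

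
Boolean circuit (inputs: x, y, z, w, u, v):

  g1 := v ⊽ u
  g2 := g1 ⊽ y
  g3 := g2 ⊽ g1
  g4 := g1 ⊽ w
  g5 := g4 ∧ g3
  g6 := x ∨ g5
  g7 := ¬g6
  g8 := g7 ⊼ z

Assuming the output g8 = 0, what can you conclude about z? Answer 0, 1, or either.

1

g8 = g7 ⊼ z must be 0, so both g7 = 1 and z = 1.
g7 = ¬g6 must be 1, so g6 = 0.
g6 = x ∨ g5 must be 0, so both x = 0 and g5 = 0.
Every assignment with g8 = 0 has z = 1; there are 13 such assignment(s).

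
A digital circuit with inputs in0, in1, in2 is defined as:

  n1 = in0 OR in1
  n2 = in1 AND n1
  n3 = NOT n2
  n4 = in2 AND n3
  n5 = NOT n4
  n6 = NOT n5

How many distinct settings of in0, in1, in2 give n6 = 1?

n6 = NOT n5 must be 1, so n5 = 0.
n5 = NOT n4 must be 0, so n4 = 1.
Satisfying assignments:
  in0=0, in1=0, in2=1
  in0=1, in1=0, in2=1

2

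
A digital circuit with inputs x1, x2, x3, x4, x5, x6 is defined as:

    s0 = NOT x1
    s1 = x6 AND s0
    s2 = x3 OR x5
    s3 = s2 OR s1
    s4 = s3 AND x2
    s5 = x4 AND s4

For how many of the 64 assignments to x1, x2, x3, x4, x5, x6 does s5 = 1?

13

s5 = x4 AND s4 must be 1, so both x4 = 1 and s4 = 1.
Enumerating the 64 input combinations, 13 give s5 = 1 and 51 give s5 = 0.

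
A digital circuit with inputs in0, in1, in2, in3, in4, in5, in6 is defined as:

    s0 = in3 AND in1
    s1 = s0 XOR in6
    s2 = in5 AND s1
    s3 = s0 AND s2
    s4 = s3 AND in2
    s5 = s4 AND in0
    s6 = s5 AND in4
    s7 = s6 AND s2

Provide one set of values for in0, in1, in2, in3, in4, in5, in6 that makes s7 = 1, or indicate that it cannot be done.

s7 = s6 AND s2 must be 1, so both s6 = 1 and s2 = 1.
Check with in0=1 in1=1 in2=1 in3=1 in4=1 in5=1 in6=0:
s0 = in3 AND in1 = 1 AND 1 = 1
s1 = s0 XOR in6 = 1 XOR 0 = 1
s2 = in5 AND s1 = 1 AND 1 = 1
s3 = s0 AND s2 = 1 AND 1 = 1
s4 = s3 AND in2 = 1 AND 1 = 1
s5 = s4 AND in0 = 1 AND 1 = 1
s6 = s5 AND in4 = 1 AND 1 = 1
s7 = s6 AND s2 = 1 AND 1 = 1
So s7 = 1 as required.

in0=1 in1=1 in2=1 in3=1 in4=1 in5=1 in6=0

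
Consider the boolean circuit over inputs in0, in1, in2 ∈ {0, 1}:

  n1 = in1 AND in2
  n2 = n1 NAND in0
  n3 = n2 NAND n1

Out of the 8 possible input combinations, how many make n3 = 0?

n3 = n2 NAND n1 must be 0, so both n2 = 1 and n1 = 1.
Satisfying assignments:
  in0=0, in1=1, in2=1

1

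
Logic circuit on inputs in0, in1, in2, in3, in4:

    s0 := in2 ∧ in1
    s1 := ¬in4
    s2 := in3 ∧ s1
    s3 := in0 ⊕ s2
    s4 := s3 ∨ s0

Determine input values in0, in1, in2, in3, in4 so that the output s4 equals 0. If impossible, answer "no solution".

in0=0 in1=0 in2=0 in3=1 in4=1

s4 = s3 ∨ s0 must be 0, so both s3 = 0 and s0 = 0.
Check with in0=0 in1=0 in2=0 in3=1 in4=1:
s0 = in2 ∧ in1 = 0 ∧ 0 = 0
s1 = ¬in4 = ¬1 = 0
s2 = in3 ∧ s1 = 1 ∧ 0 = 0
s3 = in0 ⊕ s2 = 0 ⊕ 0 = 0
s4 = s3 ∨ s0 = 0 ∨ 0 = 0
So s4 = 0 as required.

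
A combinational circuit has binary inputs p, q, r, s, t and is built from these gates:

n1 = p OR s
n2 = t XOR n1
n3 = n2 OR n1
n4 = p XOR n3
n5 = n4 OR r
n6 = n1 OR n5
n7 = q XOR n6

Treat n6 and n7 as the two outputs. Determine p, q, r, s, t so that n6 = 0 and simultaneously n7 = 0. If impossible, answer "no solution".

Check with p=0, q=0, r=0, s=0, t=0:
n1 = p OR s = 0 OR 0 = 0
n2 = t XOR n1 = 0 XOR 0 = 0
n3 = n2 OR n1 = 0 OR 0 = 0
n4 = p XOR n3 = 0 XOR 0 = 0
n5 = n4 OR r = 0 OR 0 = 0
n6 = n1 OR n5 = 0 OR 0 = 0
n7 = q XOR n6 = 0 XOR 0 = 0
So n6 = 0 and n7 = 0.

p=0, q=0, r=0, s=0, t=0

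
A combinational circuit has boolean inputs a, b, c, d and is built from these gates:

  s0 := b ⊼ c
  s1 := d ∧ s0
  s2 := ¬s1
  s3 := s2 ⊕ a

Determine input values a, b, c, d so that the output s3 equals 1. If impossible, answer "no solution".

Check with a=0, b=1, c=0, d=0:
s0 = b ⊼ c = 1 ⊼ 0 = 1
s1 = d ∧ s0 = 0 ∧ 1 = 0
s2 = ¬s1 = ¬0 = 1
s3 = s2 ⊕ a = 1 ⊕ 0 = 1
So s3 = 1 as required.

a=0, b=1, c=0, d=0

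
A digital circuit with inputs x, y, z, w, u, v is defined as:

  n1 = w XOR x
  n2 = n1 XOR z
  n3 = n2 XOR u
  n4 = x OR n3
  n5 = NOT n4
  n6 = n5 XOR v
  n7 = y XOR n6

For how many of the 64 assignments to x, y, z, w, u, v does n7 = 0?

n7 = y XOR n6 must be 0, so y and n6 are equal.
Enumerating the 64 input combinations, 32 give n7 = 0 and 32 give n7 = 1.

32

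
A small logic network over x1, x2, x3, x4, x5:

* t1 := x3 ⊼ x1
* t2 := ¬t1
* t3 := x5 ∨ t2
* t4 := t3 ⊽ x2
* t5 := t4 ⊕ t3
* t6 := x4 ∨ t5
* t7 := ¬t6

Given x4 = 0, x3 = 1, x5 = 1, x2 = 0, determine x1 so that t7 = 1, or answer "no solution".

With x4 = 0, x3 = 1, x5 = 1, x2 = 0 fixed, none of the 2 settings of x1 give t7 = 1.
For example, with x1=0:
t1 = x3 ⊼ x1 = 1 ⊼ 0 = 1
t2 = ¬t1 = ¬1 = 0
t3 = x5 ∨ t2 = 1 ∨ 0 = 1
t4 = t3 ⊽ x2 = 1 ⊽ 0 = 0
t5 = t4 ⊕ t3 = 0 ⊕ 1 = 1
t6 = x4 ∨ t5 = 0 ∨ 1 = 1
t7 = ¬t6 = ¬1 = 0
giving t7 = 0 ≠ 1.

no solution exists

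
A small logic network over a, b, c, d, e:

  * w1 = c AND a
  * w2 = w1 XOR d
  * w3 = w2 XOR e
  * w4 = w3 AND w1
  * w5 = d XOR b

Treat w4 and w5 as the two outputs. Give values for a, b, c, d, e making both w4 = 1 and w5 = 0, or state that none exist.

Check with a=1 b=1 c=1 d=1 e=1:
w1 = c AND a = 1 AND 1 = 1
w2 = w1 XOR d = 1 XOR 1 = 0
w3 = w2 XOR e = 0 XOR 1 = 1
w4 = w3 AND w1 = 1 AND 1 = 1
w5 = d XOR b = 1 XOR 1 = 0
So w4 = 1 and w5 = 0.

a=1 b=1 c=1 d=1 e=1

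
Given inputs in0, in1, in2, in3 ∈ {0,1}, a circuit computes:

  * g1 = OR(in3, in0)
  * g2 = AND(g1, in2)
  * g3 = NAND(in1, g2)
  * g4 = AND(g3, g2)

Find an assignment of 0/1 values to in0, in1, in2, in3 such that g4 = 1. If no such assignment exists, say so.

g4 = AND(g3, g2) must be 1, so both g3 = 1 and g2 = 1.
Check with in0=1 in1=0 in2=1 in3=0:
g1 = OR(in3, in0) = OR(0, 1) = 1
g2 = AND(g1, in2) = AND(1, 1) = 1
g3 = NAND(in1, g2) = NAND(0, 1) = 1
g4 = AND(g3, g2) = AND(1, 1) = 1
So g4 = 1 as required.

in0=1 in1=0 in2=1 in3=0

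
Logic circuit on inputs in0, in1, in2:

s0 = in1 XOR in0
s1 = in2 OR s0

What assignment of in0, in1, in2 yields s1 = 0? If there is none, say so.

s1 = in2 OR s0 must be 0, so both in2 = 0 and s0 = 0.
Check with in0=1 in1=1 in2=0:
s0 = in1 XOR in0 = 1 XOR 1 = 0
s1 = in2 OR s0 = 0 OR 0 = 0
So s1 = 0 as required.

in0=1 in1=1 in2=0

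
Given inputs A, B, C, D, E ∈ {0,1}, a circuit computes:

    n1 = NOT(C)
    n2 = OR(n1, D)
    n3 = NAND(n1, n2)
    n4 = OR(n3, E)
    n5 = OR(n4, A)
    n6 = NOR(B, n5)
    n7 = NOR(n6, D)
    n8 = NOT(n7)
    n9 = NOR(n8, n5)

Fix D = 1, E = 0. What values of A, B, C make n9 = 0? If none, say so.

A=0, B=1, C=0

n9 = NOR(n8, n5) must be 0, so at least one of n8, n5 is 1.
Check with D = 1, E = 0 and A=0, B=1, C=0:
n1 = NOT(C) = NOT 0 = 1
n2 = OR(n1, D) = OR(1, 1) = 1
n3 = NAND(n1, n2) = NAND(1, 1) = 0
n4 = OR(n3, E) = OR(0, 0) = 0
n5 = OR(n4, A) = OR(0, 0) = 0
n6 = NOR(B, n5) = NOR(1, 0) = 0
n7 = NOR(n6, D) = NOR(0, 1) = 0
n8 = NOT(n7) = NOT 0 = 1
n9 = NOR(n8, n5) = NOR(1, 0) = 0
So n9 = 0.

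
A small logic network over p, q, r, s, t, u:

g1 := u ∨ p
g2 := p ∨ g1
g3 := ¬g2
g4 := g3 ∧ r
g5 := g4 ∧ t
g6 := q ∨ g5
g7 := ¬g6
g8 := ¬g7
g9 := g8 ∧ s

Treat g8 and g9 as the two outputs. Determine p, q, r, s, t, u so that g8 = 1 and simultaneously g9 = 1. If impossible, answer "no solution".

Check with p=1, q=1, r=0, s=1, t=1, u=1:
g1 = u ∨ p = 1 ∨ 1 = 1
g2 = p ∨ g1 = 1 ∨ 1 = 1
g3 = ¬g2 = ¬1 = 0
g4 = g3 ∧ r = 0 ∧ 0 = 0
g5 = g4 ∧ t = 0 ∧ 1 = 0
g6 = q ∨ g5 = 1 ∨ 0 = 1
g7 = ¬g6 = ¬1 = 0
g8 = ¬g7 = ¬0 = 1
g9 = g8 ∧ s = 1 ∧ 1 = 1
So g8 = 1 and g9 = 1.

p=1, q=1, r=0, s=1, t=1, u=1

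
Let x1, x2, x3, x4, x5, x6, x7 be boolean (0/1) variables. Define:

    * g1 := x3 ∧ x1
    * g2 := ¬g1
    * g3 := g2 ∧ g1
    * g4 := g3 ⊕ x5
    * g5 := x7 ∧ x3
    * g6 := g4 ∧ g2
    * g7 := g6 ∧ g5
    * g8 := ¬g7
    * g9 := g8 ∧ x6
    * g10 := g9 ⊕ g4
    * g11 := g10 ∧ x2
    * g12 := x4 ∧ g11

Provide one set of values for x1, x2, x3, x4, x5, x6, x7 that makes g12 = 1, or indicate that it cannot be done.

g12 = x4 ∧ g11 must be 1, so both x4 = 1 and g11 = 1.
g11 = g10 ∧ x2 must be 1, so both g10 = 1 and x2 = 1.
Check with x1=0, x2=1, x3=0, x4=1, x5=1, x6=0, x7=1:
g1 = x3 ∧ x1 = 0 ∧ 0 = 0
g2 = ¬g1 = ¬0 = 1
g3 = g2 ∧ g1 = 1 ∧ 0 = 0
g4 = g3 ⊕ x5 = 0 ⊕ 1 = 1
g5 = x7 ∧ x3 = 1 ∧ 0 = 0
g6 = g4 ∧ g2 = 1 ∧ 1 = 1
g7 = g6 ∧ g5 = 1 ∧ 0 = 0
g8 = ¬g7 = ¬0 = 1
g9 = g8 ∧ x6 = 1 ∧ 0 = 0
g10 = g9 ⊕ g4 = 0 ⊕ 1 = 1
g11 = g10 ∧ x2 = 1 ∧ 1 = 1
g12 = x4 ∧ g11 = 1 ∧ 1 = 1
So g12 = 1 as required.

x1=0, x2=1, x3=0, x4=1, x5=1, x6=0, x7=1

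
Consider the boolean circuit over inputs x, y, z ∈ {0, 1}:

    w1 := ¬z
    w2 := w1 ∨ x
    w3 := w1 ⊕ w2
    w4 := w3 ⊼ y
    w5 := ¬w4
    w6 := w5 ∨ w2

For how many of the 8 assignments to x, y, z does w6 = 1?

w6 = w5 ∨ w2 must be 1, so at least one of w5, w2 is 1.
Enumerating the 8 input combinations, 6 give w6 = 1 and 2 give w6 = 0.

6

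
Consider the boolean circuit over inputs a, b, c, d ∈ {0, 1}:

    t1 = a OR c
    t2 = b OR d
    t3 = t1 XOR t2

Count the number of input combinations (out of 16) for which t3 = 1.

6

t3 = t1 XOR t2 must be 1, so t1 and t2 differ.
Satisfying assignments:
  a=0, b=0, c=0, d=1
  a=0, b=0, c=1, d=0
  a=0, b=1, c=0, d=0
  a=0, b=1, c=0, d=1
  a=1, b=0, c=0, d=0
  a=1, b=0, c=1, d=0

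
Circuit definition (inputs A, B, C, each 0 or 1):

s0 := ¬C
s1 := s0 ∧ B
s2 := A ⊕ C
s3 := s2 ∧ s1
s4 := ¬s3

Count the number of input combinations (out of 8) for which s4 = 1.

s4 = ¬s3 must be 1, so s3 = 0.
s3 = s2 ∧ s1 must be 0, so at least one of s2, s1 is 0.
Enumerating the 8 input combinations, 7 give s4 = 1 and 1 give s4 = 0.

7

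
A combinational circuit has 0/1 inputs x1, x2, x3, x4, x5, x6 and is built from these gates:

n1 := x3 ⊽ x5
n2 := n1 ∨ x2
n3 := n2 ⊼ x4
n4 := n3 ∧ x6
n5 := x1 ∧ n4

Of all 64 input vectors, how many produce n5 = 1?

11

n5 = x1 ∧ n4 must be 1, so both x1 = 1 and n4 = 1.
n4 = n3 ∧ x6 must be 1, so both n3 = 1 and x6 = 1.
Enumerating the 64 input combinations, 11 give n5 = 1 and 53 give n5 = 0.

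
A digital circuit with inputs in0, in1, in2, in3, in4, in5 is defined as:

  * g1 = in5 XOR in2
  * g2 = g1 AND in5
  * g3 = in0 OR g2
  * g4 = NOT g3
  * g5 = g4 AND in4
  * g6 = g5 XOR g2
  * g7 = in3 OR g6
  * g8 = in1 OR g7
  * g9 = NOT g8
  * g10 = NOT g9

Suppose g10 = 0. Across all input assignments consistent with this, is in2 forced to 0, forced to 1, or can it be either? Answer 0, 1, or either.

Both values of in2 occur among assignments with g10 = 0:
  in2=0: in0=0, in1=0, in2=0, in3=0, in4=0, in5=0
  in2=1: in0=0, in1=0, in2=1, in3=0, in4=0, in5=0

either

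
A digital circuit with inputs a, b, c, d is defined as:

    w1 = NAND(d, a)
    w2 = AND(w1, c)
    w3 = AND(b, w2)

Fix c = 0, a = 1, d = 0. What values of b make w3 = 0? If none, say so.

b=1

Check with c = 0, a = 1, d = 0 and b=1:
w1 = NAND(d, a) = NAND(0, 1) = 1
w2 = AND(w1, c) = AND(1, 0) = 0
w3 = AND(b, w2) = AND(1, 0) = 0
So w3 = 0.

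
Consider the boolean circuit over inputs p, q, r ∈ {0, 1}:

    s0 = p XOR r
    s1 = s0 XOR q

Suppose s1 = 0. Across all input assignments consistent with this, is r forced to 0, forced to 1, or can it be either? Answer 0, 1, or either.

either

Both values of r occur among assignments with s1 = 0:
  r=0: p=0, q=0, r=0
  r=1: p=0, q=1, r=1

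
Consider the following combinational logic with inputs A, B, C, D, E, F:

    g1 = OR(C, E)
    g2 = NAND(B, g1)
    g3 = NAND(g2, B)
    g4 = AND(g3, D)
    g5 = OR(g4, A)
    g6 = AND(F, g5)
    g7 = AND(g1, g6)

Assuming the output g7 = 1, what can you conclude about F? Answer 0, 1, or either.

1

g7 = AND(g1, g6) must be 1, so both g1 = 1 and g6 = 1.
g1 = OR(C, E) must be 1, so at least one of C, E is 1.
g6 = AND(F, g5) must be 1, so both F = 1 and g5 = 1.
Every assignment with g7 = 1 has F = 1; there are 18 such assignment(s).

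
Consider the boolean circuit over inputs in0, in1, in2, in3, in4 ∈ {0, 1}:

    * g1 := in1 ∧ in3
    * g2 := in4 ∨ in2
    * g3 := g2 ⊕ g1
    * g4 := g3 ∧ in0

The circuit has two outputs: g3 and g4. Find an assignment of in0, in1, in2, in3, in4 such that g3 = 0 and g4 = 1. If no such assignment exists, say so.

no solution exists

Across all 32 input combinations, none give both g3 = 0 and g4 = 1.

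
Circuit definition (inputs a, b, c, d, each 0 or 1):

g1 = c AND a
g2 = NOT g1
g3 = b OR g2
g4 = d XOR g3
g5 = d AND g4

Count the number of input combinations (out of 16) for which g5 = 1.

g5 = d AND g4 must be 1, so both d = 1 and g4 = 1.
g4 = d XOR g3 must be 1, so d and g3 differ.
Satisfying assignments:
  a=1, b=0, c=1, d=1

1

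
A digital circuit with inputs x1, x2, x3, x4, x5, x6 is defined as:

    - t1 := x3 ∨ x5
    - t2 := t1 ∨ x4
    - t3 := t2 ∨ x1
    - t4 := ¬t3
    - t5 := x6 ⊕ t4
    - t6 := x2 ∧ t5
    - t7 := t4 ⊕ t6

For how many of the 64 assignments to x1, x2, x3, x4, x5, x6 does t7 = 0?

46

t7 = t4 ⊕ t6 must be 0, so t4 and t6 are equal.
Enumerating the 64 input combinations, 46 give t7 = 0 and 18 give t7 = 1.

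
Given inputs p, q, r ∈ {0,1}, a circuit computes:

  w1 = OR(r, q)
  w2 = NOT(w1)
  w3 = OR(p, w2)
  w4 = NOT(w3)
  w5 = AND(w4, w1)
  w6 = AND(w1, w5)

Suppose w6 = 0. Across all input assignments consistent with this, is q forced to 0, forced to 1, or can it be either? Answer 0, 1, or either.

Both values of q occur among assignments with w6 = 0:
  q=0: p=0, q=0, r=0
  q=1: p=1, q=1, r=0

either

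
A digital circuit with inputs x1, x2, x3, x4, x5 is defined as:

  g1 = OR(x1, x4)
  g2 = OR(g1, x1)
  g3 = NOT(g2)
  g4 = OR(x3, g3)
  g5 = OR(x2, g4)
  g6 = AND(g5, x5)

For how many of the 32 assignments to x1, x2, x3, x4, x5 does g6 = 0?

19

g6 = AND(g5, x5) must be 0, so at least one of g5, x5 is 0.
Enumerating the 32 input combinations, 19 give g6 = 0 and 13 give g6 = 1.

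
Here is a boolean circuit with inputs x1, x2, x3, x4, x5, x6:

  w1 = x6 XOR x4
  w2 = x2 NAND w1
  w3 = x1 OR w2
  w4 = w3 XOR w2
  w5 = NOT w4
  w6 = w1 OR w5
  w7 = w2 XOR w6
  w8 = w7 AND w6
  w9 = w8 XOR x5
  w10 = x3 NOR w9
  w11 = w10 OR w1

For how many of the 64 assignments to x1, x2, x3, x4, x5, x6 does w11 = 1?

40

w11 = w10 OR w1 must be 1, so at least one of w10, w1 is 1.
Enumerating the 64 input combinations, 40 give w11 = 1 and 24 give w11 = 0.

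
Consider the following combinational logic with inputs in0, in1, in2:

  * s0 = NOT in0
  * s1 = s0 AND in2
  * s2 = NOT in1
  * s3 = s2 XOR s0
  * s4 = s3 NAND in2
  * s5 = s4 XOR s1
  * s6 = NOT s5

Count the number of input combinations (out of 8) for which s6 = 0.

6

s6 = NOT s5 must be 0, so s5 = 1.
Satisfying assignments:
  in0=0, in1=0, in2=0
  in0=0, in1=1, in2=0
  in0=0, in1=1, in2=1
  in0=1, in1=0, in2=0
  in0=1, in1=1, in2=0
  in0=1, in1=1, in2=1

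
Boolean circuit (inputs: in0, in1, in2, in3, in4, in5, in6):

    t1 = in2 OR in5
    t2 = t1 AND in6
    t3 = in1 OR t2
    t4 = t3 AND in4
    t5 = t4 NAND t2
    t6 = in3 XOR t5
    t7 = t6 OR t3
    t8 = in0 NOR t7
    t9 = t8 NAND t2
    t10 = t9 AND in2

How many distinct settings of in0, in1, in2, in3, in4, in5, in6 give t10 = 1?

t10 = t9 AND in2 must be 1, so both t9 = 1 and in2 = 1.
Enumerating the 128 input combinations, 64 give t10 = 1 and 64 give t10 = 0.

64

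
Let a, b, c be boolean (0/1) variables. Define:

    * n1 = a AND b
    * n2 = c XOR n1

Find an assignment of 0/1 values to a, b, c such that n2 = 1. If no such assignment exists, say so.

a=0, b=1, c=1

Check with a=0, b=1, c=1:
n1 = a AND b = 0 AND 1 = 0
n2 = c XOR n1 = 1 XOR 0 = 1
So n2 = 1 as required.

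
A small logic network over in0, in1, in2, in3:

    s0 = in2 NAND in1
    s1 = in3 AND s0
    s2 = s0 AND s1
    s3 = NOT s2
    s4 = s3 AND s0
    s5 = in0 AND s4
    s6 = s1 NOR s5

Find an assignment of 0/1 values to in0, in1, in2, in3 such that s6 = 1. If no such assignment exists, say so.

Check with in0=0 in1=0 in2=1 in3=0:
s0 = in2 NAND in1 = 1 NAND 0 = 1
s1 = in3 AND s0 = 0 AND 1 = 0
s2 = s0 AND s1 = 1 AND 0 = 0
s3 = NOT s2 = NOT 0 = 1
s4 = s3 AND s0 = 1 AND 1 = 1
s5 = in0 AND s4 = 0 AND 1 = 0
s6 = s1 NOR s5 = 0 NOR 0 = 1
So s6 = 1 as required.

in0=0 in1=0 in2=1 in3=0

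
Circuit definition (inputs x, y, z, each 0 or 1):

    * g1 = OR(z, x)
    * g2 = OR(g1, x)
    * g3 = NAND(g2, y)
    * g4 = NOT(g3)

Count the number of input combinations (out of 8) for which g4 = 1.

g4 = NOT(g3) must be 1, so g3 = 0.
Satisfying assignments:
  x=0, y=1, z=1
  x=1, y=1, z=0
  x=1, y=1, z=1

3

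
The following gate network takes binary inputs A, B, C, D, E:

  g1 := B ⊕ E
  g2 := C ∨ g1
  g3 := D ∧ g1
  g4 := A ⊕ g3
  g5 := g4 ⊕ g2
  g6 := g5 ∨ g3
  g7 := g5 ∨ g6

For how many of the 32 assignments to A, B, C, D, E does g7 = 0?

g7 = g5 ∨ g6 must be 0, so both g5 = 0 and g6 = 0.
g5 = g4 ⊕ g2 must be 0, so g4 and g2 are equal.
g6 = g5 ∨ g3 must be 0, so both g5 = 0 and g3 = 0.
Enumerating the 32 input combinations, 12 give g7 = 0 and 20 give g7 = 1.

12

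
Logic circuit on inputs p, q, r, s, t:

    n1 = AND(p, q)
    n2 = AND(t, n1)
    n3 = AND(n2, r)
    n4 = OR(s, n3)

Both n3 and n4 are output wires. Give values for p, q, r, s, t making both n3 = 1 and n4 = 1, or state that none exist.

Check with p=1, q=1, r=1, s=0, t=1:
n1 = AND(p, q) = AND(1, 1) = 1
n2 = AND(t, n1) = AND(1, 1) = 1
n3 = AND(n2, r) = AND(1, 1) = 1
n4 = OR(s, n3) = OR(0, 1) = 1
So n3 = 1 and n4 = 1.

p=1, q=1, r=1, s=0, t=1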